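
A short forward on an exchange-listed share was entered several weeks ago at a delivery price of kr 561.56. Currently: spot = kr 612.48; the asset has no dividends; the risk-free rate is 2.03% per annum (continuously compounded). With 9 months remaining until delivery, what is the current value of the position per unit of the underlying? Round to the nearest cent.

-kr 59.40

Current fair forward for the remaining 9 months: F = S·e^(r·T), r = 0.0203
F = 612.48 · e^(0.0203 × 9/12) = 612.48 × 1.015341 = 621.8761
Value of long forward = (F − K)·e^(−rT) = (621.8761 − 561.56) · e^(−0.0203·9/12)
= 60.3161 × 0.984890 = 59.40
Short position value = −(long value) = -kr 59.40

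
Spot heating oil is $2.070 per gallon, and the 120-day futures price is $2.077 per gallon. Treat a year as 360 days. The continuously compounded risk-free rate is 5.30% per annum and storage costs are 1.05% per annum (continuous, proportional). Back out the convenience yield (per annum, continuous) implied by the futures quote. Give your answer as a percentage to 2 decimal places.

F = S·e^((r+u−y)T) ⇒ (r+u−y) = ln(F/S)/T
ln(2.077/2.070) = 0.003376; /T ⇒ 0.010128
y = r + u − ln(F/S)/T = 0.0530 + 0.0105 − 0.010128 = 0.053372
y = 5.34%

5.34%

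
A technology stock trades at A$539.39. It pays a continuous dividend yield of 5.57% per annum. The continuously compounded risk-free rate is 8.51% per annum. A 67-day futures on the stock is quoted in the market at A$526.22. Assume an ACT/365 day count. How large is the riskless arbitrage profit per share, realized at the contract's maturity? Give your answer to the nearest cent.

A$16.09 per share

Fair futures: F* = S·e^(carry·T), with carry = (r − q) = 0.0851 − 0.0557 = 0.0294
F* = 539.39 · e^(0.0294 × 67/365) = 539.39 · e^0.005397 = 539.39 × 1.005412 = A$542.3092
Market A$526.22 < fair A$542.3092: forward underpriced → reverse cash-and-carry (short spot, go long the forward).
At maturity, profit = |F_mkt − F*| = |526.22 − 542.3092| = A$16.09 per share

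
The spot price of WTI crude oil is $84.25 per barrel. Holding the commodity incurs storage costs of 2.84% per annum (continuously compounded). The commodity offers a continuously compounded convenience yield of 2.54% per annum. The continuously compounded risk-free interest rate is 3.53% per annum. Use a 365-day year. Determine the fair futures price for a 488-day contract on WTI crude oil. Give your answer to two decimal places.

Net carry = r + u − y = 0.0353 + 0.0284 − 0.0254 = 0.0383
F = S·e^((r+u−y)T) = 84.25 · e^(0.0383 × 488/365) = 84.25 · e^0.051207
= 84.25 × 1.052541 = $88.68 per barrel

$88.68 per barrel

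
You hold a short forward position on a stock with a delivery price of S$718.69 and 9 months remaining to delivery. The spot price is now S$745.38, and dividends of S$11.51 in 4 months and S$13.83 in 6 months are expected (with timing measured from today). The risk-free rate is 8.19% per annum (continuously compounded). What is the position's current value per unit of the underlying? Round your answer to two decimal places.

-S$45.03

PV(remaining dividends) I = 11.51·e^(−0.0819·4/12) + 13.83·e^(−0.0819·6/12) = 24.4751
Current forward F = (S − I)·e^(rT) = (745.38 − 24.4751)·e^(0.0819·9/12) = 720.9049 × 1.063351 = 766.5749
Value (long) = (F − K)·e^(−rT) = (766.5749 − 718.69) × 0.940423 = 45.0321
Short position value = −(long value) = -S$45.03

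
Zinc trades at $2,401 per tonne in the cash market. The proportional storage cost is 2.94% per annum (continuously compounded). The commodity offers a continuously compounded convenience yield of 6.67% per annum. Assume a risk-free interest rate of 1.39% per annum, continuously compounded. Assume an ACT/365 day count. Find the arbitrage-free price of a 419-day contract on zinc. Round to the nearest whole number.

Net carry = r + u − y = 0.0139 + 0.0294 − 0.0667 = -0.0234
F = S·e^((r+u−y)T) = 2401 · e^(-0.0234 × 419/365) = 2401 · e^-0.026862
= 2401 × 0.973496 = $2,337 per tonne

$2,337 per tonne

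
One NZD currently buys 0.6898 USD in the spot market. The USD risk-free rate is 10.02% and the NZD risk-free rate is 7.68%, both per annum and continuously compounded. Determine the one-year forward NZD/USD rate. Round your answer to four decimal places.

F = S·e^((r_USD − r_NZD)T) = 0.6898 · e^((0.1002 − 0.0768) × 12/12)
= 0.6898 · e^0.023400 = 0.6898 × 1.023676
F = 0.7061 USD per NZD

0.7061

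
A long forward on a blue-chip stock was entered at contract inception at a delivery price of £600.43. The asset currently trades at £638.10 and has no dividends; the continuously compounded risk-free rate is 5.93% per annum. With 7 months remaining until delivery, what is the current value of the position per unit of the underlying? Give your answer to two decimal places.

£58.08

Current fair forward for the remaining 7 months: F = S·e^(r·T), r = 0.0593
F = 638.10 · e^(0.0593 × 7/12) = 638.10 × 1.035197 = 660.5592
Value of long forward = (F − K)·e^(−rT) = (660.5592 − 600.43) · e^(−0.0593·7/12)
= 60.1292 × 0.966000 = 58.08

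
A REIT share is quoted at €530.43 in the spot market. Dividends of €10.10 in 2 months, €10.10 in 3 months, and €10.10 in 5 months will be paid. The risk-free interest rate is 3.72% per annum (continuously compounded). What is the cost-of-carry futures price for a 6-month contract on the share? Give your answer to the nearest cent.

€509.84

PV(dividends) I = 10.10·e^(−0.0372·2/12) + 10.10·e^(−0.0372·3/12) + 10.10·e^(−0.0372·5/12)
I = 10.0376 + 10.0065 + 9.9447 = 29.9888
F = (S − I)·e^(rT) = (530.43 − 29.9888) · e^(0.0372·6/12)
= 500.4412 · e^0.018600 = 500.4412 × 1.018774 = €509.84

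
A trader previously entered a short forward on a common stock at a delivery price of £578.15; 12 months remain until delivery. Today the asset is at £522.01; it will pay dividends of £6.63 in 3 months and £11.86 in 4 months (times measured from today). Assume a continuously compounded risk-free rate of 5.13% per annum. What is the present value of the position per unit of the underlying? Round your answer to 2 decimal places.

£45.43

PV(remaining dividends) I = 6.63·e^(−0.0513·3/12) + 11.86·e^(−0.0513·4/12) = 18.2044
Current forward F = (S − I)·e^(rT) = (522.01 − 18.2044)·e^(0.0513·12/12) = 503.8056 × 1.052639 = 530.3254
Value (long) = (F − K)·e^(−rT) = (530.3254 − 578.15) × 0.949994 = -45.4331
Short position value = −(long value) = £45.43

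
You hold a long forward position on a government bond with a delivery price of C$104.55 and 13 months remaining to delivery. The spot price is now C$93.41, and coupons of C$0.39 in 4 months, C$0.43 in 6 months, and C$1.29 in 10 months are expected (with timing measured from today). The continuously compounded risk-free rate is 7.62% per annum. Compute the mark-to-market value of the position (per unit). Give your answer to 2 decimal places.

PV(remaining coupons) I = 0.39·e^(−0.0762·4/12) + 0.43·e^(−0.0762·6/12) + 1.29·e^(−0.0762·10/12) = 2.0048
Current forward F = (S − I)·e^(rT) = (93.41 − 2.0048)·e^(0.0762·13/12) = 91.4052 × 1.086053 = 99.2709
Value (long) = (F − K)·e^(−rT) = (99.2709 − 104.55) × 0.920765 = -4.8608
Value = -C$4.86

-C$4.86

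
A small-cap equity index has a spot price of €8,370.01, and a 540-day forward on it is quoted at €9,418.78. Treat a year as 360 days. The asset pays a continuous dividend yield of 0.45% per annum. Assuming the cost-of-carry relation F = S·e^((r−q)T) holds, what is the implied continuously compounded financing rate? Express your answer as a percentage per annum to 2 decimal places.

8.32%

From F = S·e^((r−q)T): (r − q) = ln(F/S)/T
ln(9418.78/8370.01) = ln(1.125301) = 0.118051
(r − q) = 0.118051 / (540/360) = 0.078701
r = ln(F/S)/T + q = 0.078701 + 0.0045 = 0.083201
r = 8.32%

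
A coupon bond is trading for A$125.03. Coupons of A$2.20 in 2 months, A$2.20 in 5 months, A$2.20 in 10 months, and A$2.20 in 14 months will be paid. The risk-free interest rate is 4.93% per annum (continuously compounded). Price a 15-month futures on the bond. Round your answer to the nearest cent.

PV(coupons) I = 2.20·e^(−0.0493·2/12) + 2.20·e^(−0.0493·5/12) + 2.20·e^(−0.0493·10/12) + 2.20·e^(−0.0493·14/12)
I = 2.1820 + 2.1553 + 2.1114 + 2.0770 = 8.5257
F = (S − I)·e^(rT) = (125.03 − 8.5257) · e^(0.0493·15/12)
= 116.5043 · e^0.061625 = 116.5043 × 1.063563 = A$123.91

A$123.91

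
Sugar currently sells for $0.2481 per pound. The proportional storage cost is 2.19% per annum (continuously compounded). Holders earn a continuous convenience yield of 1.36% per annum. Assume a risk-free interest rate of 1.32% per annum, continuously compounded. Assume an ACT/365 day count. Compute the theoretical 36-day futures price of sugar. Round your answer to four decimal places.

Net carry = r + u − y = 0.0132 + 0.0219 − 0.0136 = 0.0215
F = S·e^((r+u−y)T) = 0.2481 · e^(0.0215 × 36/365) = 0.2481 · e^0.002121
= 0.2481 × 1.002123 = $0.2486 per pound

$0.2486 per pound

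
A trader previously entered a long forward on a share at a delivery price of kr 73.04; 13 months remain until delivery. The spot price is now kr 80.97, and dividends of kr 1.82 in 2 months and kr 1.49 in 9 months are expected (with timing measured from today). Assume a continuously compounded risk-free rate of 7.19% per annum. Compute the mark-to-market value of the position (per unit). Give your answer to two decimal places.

kr 10.19

PV(remaining dividends) I = 1.82·e^(−0.0719·2/12) + 1.49·e^(−0.0719·9/12) = 3.2101
Current forward F = (S − I)·e^(rT) = (80.97 − 3.2101)·e^(0.0719·13/12) = 77.7599 × 1.081006 = 84.0589
Value (long) = (F − K)·e^(−rT) = (84.0589 − 73.04) × 0.925065 = 10.1932
Value = kr 10.19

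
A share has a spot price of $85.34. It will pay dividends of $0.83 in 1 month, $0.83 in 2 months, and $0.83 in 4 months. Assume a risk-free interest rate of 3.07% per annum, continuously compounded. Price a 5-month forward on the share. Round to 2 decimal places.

$83.93

PV(dividends) I = 0.83·e^(−0.0307·1/12) + 0.83·e^(−0.0307·2/12) + 0.83·e^(−0.0307·4/12)
I = 0.8279 + 0.8258 + 0.8215 = 2.4752
F = (S − I)·e^(rT) = (85.34 − 2.4752) · e^(0.0307·5/12)
= 82.8648 · e^0.012792 = 82.8648 × 1.012874 = $83.93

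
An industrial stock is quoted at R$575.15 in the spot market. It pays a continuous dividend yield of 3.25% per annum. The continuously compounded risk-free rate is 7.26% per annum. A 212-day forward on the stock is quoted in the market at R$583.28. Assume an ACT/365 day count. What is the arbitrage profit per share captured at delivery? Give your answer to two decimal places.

Fair forward: F* = S·e^(carry·T), with carry = (r − q) = 0.0726 − 0.0325 = 0.0401
F* = 575.15 · e^(0.0401 × 212/365) = 575.15 · e^0.023291 = 575.15 × 1.023564 = R$588.7028
Market R$583.28 < fair R$588.7028: forward underpriced → reverse cash-and-carry (short spot, go long the forward).
At maturity, profit = |F_mkt − F*| = |583.28 − 588.7028| = R$5.42 per share

R$5.42 per share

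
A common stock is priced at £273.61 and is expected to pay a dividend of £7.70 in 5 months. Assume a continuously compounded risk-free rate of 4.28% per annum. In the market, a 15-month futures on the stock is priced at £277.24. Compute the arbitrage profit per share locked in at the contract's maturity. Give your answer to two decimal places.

£3.43 per share

PV(dividends) I = 7.70·e^(−0.0428·5/12) = 7.5639
Fair futures F* = (S − I)·e^(rT) = (273.61 − 7.5639)·e^0.053500 = 266.0461 × 1.054957 = 280.6672
Market £277.24 < fair 280.6672: forward underpriced → reverse cash-and-carry (short the stock, invest proceeds at r, pay the dividends, go long the forward).
Profit at T = |F_mkt − F*| = |277.24 − 280.6672| = £3.43 per share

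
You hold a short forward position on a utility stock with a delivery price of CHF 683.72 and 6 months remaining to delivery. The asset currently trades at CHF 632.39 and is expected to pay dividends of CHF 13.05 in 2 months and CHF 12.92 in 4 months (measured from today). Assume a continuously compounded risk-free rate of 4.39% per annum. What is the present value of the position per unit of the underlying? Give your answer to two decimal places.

CHF 62.17

PV(remaining dividends) I = 13.05·e^(−0.0439·2/12) + 12.92·e^(−0.0439·4/12) = 25.6872
Current forward F = (S − I)·e^(rT) = (632.39 − 25.6872)·e^(0.0439·6/12) = 606.7028 × 1.022193 = 620.1674
Value (long) = (F − K)·e^(−rT) = (620.1674 − 683.72) × 0.978289 = -62.1728
Short position value = −(long value) = CHF 62.17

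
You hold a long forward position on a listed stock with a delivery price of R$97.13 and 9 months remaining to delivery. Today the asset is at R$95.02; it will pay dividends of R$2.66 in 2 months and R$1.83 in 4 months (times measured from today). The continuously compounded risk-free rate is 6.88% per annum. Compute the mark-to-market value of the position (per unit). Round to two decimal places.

-R$1.64

PV(remaining dividends) I = 2.66·e^(−0.0688·2/12) + 1.83·e^(−0.0688·4/12) = 4.4182
Current forward F = (S − I)·e^(rT) = (95.02 − 4.4182)·e^(0.0688·9/12) = 90.6018 × 1.052954 = 95.3995
Value (long) = (F − K)·e^(−rT) = (95.3995 − 97.13) × 0.949709 = -1.6435
Value = -R$1.64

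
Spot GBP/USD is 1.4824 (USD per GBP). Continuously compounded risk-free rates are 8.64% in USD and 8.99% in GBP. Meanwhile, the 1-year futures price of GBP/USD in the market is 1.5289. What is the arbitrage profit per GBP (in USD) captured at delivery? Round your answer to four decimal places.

Fair futures: F* = S·e^(carry·T), with carry = (r_USD − r_GBP) = 0.0864 − 0.0899 = -0.0035
F* = 1.4824 · e^(-0.0035 × 1) = 1.4824 · e^-0.003500 = 1.4824 × 0.996506 = 1.4772
Market 1.5289 > fair 1.4772: forward overpriced → cash-and-carry (buy spot, short the forward).
At maturity, profit = |F_mkt − F*| = |1.5289 − 1.4772| = 0.0517 per GBP (in USD)

0.0517 per GBP (in USD)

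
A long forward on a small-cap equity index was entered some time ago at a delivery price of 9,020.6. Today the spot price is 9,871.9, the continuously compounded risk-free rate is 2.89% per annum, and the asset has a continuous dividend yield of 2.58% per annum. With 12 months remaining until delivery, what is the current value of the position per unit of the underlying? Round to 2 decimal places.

Current fair forward for the remaining 12 months: F = S·e^((r − q)·T), (r − q) = 0.0289 − 0.0258 = 0.0031
F = 9871.9 · e^(0.0031 × 12/12) = 9871.9 × 1.00310481 = 9902.5504
Value of long forward = (F − K)·e^(−rT) = (9902.5504 − 9020.6) · e^(−0.0289·12/12)
= 881.9504 × 0.97151361 = 856.83

856.83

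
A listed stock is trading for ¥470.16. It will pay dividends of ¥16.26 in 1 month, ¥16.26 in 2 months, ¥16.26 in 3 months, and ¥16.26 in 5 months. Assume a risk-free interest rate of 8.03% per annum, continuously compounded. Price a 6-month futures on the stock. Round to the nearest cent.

PV(dividends) I = 16.26·e^(−0.0803·1/12) + 16.26·e^(−0.0803·2/12) + 16.26·e^(−0.0803·3/12) + 16.26·e^(−0.0803·5/12)
I = 16.1516 + 16.0438 + 15.9368 + 15.7250 = 63.8572
F = (S − I)·e^(rT) = (470.16 − 63.8572) · e^(0.0803·6/12)
= 406.3028 · e^0.040150 = 406.3028 × 1.040967 = ¥422.95

¥422.95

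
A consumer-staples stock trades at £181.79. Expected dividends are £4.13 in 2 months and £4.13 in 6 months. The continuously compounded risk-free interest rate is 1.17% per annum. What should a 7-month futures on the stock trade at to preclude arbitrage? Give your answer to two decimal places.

PV(dividends) I = 4.13·e^(−0.0117·2/12) + 4.13·e^(−0.0117·6/12)
I = 4.1220 + 4.1059 = 8.2279
F = (S − I)·e^(rT) = (181.79 − 8.2279) · e^(0.0117·7/12)
= 173.5621 · e^0.006825 = 173.5621 × 1.006848 = £174.75

£174.75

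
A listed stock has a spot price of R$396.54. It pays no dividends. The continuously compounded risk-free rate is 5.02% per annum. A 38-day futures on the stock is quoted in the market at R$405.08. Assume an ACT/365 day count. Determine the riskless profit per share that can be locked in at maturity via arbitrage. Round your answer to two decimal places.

Fair futures: F* = S·e^(carry·T), with carry = r = 0.0502
F* = 396.54 · e^(0.0502 × 38/365) = 396.54 · e^0.005226 = 396.54 × 1.005240 = R$398.6179
Market R$405.08 > fair R$398.6179: forward overpriced → cash-and-carry (buy spot, short the forward).
At maturity, profit = |F_mkt − F*| = |405.08 − 398.6179| = R$6.46 per share

R$6.46 per share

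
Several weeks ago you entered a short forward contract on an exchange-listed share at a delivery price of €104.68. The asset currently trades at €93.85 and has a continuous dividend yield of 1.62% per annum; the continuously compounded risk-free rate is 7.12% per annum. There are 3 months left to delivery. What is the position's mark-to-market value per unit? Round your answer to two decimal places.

Current fair forward for the remaining 3 months: F = S·e^((r − q)·T), (r − q) = 0.0712 − 0.0162 = 0.0550
F = 93.85 · e^(0.0550 × 3/12) = 93.85 × 1.013845 = 95.1494
Value of long forward = (F − K)·e^(−rT) = (95.1494 − 104.68) · e^(−0.0712·3/12)
= -9.5306 × 0.982357 = -9.36
Short position value = −(long value) = €9.36

€9.36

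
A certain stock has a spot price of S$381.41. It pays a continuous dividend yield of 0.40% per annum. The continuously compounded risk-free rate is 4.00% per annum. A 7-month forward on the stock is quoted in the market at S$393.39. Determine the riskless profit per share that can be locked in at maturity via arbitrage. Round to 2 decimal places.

S$3.89 per share

Fair forward: F* = S·e^(carry·T), with carry = (r − q) = 0.0400 − 0.0040 = 0.0360
F* = 381.41 · e^(0.0360 × 7/12) = 381.41 · e^0.021000 = 381.41 × 1.021222 = S$389.5043
Market S$393.39 > fair S$389.5043: forward overpriced → cash-and-carry (buy spot, short the forward).
At maturity, profit = |F_mkt − F*| = |393.39 − 389.5043| = S$3.89 per share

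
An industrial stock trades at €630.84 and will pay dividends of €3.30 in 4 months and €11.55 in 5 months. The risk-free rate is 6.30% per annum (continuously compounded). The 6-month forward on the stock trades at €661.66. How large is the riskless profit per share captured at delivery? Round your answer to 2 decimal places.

PV(dividends) I = 3.30·e^(−0.0630·4/12) + 11.55·e^(−0.0630·5/12) = 14.4822
Fair forward F* = (S − I)·e^(rT) = (630.84 − 14.4822)·e^0.031500 = 616.3578 × 1.032001 = 636.0819
Market €661.66 > fair 636.0819: forward overpriced → cash-and-carry (borrow at r, buy the stock and collect the dividends, short the forward).
Profit at T = |F_mkt − F*| = |661.66 − 636.0819| = €25.58 per share

€25.58 per share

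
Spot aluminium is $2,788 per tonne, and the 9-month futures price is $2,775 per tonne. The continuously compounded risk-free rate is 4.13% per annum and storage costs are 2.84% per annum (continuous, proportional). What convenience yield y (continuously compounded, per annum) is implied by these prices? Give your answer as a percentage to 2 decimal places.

7.59%

F = S·e^((r+u−y)T) ⇒ (r+u−y) = ln(F/S)/T
ln(2775/2788) = -0.004674; /T ⇒ -0.006232
y = r + u − ln(F/S)/T = 0.0413 + 0.0284 + 0.006232 = 0.075932
y = 7.59%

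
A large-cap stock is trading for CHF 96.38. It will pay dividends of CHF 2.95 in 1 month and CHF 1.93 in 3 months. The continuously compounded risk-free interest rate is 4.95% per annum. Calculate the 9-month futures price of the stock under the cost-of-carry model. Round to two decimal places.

PV(dividends) I = 2.95·e^(−0.0495·1/12) + 1.93·e^(−0.0495·3/12)
I = 2.9379 + 1.9063 = 4.8442
F = (S − I)·e^(rT) = (96.38 − 4.8442) · e^(0.0495·9/12)
= 91.5358 · e^0.037125 = 91.5358 × 1.037823 = CHF 95.00

CHF 95.00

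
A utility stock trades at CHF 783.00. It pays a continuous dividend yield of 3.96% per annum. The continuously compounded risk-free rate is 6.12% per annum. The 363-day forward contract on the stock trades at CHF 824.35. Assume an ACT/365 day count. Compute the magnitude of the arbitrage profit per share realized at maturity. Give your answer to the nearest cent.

Fair forward: F* = S·e^(carry·T), with carry = (r − q) = 0.0612 − 0.0396 = 0.0216
F* = 783.00 · e^(0.0216 × 363/365) = 783.00 · e^0.021482 = 783.00 × 1.021714 = CHF 800.0021
Market CHF 824.35 > fair CHF 800.0021: forward overpriced → cash-and-carry (buy spot, short the forward).
At maturity, profit = |F_mkt − F*| = |824.35 − 800.0021| = CHF 24.35 per share

CHF 24.35 per share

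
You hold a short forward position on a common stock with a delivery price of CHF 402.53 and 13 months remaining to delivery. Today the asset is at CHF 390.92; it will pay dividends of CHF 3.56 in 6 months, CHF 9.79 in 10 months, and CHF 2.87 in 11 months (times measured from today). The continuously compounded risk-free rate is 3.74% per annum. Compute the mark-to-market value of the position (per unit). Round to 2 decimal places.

PV(remaining dividends) I = 3.56·e^(−0.0374·6/12) + 9.79·e^(−0.0374·10/12) + 2.87·e^(−0.0374·11/12) = 15.7569
Current forward F = (S − I)·e^(rT) = (390.92 − 15.7569)·e^(0.0374·13/12) = 375.1631 × 1.041349 = 390.6757
Value (long) = (F − K)·e^(−rT) = (390.6757 − 402.53) × 0.960293 = -11.3836
Short position value = −(long value) = CHF 11.38

CHF 11.38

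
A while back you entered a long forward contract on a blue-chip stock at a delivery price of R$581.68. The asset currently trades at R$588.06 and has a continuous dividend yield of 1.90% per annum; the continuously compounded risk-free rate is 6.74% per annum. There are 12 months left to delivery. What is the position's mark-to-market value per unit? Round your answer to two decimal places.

Current fair forward for the remaining 12 months: F = S·e^((r − q)·T), (r − q) = 0.0674 − 0.0190 = 0.0484
F = 588.06 · e^(0.0484 × 12/12) = 588.06 × 1.049590 = 617.2219
Value of long forward = (F − K)·e^(−rT) = (617.2219 − 581.68) · e^(−0.0674·12/12)
= 35.5419 × 0.934821 = 33.23

R$33.23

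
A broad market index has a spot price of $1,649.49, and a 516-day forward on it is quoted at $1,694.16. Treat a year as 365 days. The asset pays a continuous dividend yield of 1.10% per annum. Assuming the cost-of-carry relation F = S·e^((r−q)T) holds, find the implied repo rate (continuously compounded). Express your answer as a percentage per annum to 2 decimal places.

2.99%

From F = S·e^((r−q)T): (r − q) = ln(F/S)/T
ln(1694.16/1649.49) = ln(1.027081) = 0.026721
(r − q) = 0.026721 / (516/365) = 0.018901
r = ln(F/S)/T + q = 0.018901 + 0.0110 = 0.029901
r = 2.99%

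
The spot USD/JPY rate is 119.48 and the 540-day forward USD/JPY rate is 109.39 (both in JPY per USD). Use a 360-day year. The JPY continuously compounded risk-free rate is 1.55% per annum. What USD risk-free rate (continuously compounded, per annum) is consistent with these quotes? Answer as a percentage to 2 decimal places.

F = S·e^((r_JPY − r_USD)T) ⇒ r_USD = r_JPY − ln(F/S)/T
ln(109.39/119.48) = -0.088230; /(540/360) = -0.058820
r_USD = 0.0155 + 0.058820 = 0.074320
r_USD = 7.43%

7.43%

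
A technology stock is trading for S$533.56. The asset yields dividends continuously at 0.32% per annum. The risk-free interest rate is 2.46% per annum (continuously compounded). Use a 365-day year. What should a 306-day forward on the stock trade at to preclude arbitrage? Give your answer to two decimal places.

F = S·e^((r − q)T) = 533.56 · e^((0.0246 − 0.0032) × 306/365)
= 533.56 · e^0.017941 = 533.56 × 1.018103
F = S$543.22

S$543.22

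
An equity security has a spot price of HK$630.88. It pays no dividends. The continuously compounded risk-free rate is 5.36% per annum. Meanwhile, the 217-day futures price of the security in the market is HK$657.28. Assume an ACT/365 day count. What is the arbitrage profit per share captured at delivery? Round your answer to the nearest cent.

Fair futures: F* = S·e^(carry·T), with carry = r = 0.0536
F* = 630.88 · e^(0.0536 × 217/365) = 630.88 · e^0.031866 = 630.88 × 1.032379 = HK$651.3073
Market HK$657.28 > fair HK$651.3073: forward overpriced → cash-and-carry (buy spot, short the forward).
At maturity, profit = |F_mkt − F*| = |657.28 − 651.3073| = HK$5.97 per share

HK$5.97 per share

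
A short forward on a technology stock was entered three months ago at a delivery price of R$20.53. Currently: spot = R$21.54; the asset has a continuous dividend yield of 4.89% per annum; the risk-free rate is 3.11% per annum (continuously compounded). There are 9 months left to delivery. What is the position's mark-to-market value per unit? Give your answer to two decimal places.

-R$0.71

Current fair forward for the remaining 9 months: F = S·e^((r − q)·T), (r − q) = 0.0311 − 0.0489 = -0.0178
F = 21.54 · e^(-0.0178 × 9/12) = 21.54 × 0.986739 = 21.2544
Value of long forward = (F − K)·e^(−rT) = (21.2544 − 20.53) · e^(−0.0311·9/12)
= 0.7244 × 0.976945 = 0.71
Short position value = −(long value) = -R$0.71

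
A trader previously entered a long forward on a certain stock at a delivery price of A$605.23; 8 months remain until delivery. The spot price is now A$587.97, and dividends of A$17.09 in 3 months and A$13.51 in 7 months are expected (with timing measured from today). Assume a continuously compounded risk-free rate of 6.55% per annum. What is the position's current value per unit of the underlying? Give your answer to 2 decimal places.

PV(remaining dividends) I = 17.09·e^(−0.0655·3/12) + 13.51·e^(−0.0655·7/12) = 29.8160
Current forward F = (S − I)·e^(rT) = (587.97 − 29.8160)·e^(0.0655·8/12) = 558.1540 × 1.044634 = 583.0666
Value (long) = (F − K)·e^(−rT) = (583.0666 − 605.23) × 0.957273 = -21.2164
Value = -A$21.22

-A$21.22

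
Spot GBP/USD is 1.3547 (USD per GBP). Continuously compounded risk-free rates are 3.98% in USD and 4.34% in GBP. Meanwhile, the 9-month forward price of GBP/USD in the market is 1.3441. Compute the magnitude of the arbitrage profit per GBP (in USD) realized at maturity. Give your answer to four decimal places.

0.0069 per GBP (in USD)

Fair forward: F* = S·e^(carry·T), with carry = (r_USD − r_GBP) = 0.0398 − 0.0434 = -0.0036
F* = 1.3547 · e^(-0.0036 × 9/12) = 1.3547 · e^-0.002700 = 1.3547 × 0.997304 = 1.3510
Market 1.3441 < fair 1.3510: forward underpriced → reverse cash-and-carry (short spot, go long the forward).
At maturity, profit = |F_mkt − F*| = |1.3441 − 1.3510| = 0.0069 per GBP (in USD)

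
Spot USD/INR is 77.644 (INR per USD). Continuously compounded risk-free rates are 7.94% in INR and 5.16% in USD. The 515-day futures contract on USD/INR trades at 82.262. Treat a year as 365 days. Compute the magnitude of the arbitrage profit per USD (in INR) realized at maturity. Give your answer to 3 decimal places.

1.512 per USD (in INR)

Fair futures: F* = S·e^(carry·T), with carry = (r_INR − r_USD) = 0.0794 − 0.0516 = 0.0278
F* = 77.644 · e^(0.0278 × 515/365) = 77.644 · e^0.039225 = 77.644 × 1.040004 = 80.7501
Market 82.262 > fair 80.7501: forward overpriced → cash-and-carry (buy spot, short the forward).
At maturity, profit = |F_mkt − F*| = |82.262 − 80.7501| = 1.512 per USD (in INR)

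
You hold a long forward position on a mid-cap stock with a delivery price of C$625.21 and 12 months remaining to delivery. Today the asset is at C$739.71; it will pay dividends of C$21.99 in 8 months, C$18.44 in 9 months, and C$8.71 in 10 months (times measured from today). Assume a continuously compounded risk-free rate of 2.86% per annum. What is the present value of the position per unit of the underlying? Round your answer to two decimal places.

PV(remaining dividends) I = 21.99·e^(−0.0286·8/12) + 18.44·e^(−0.0286·9/12) + 8.71·e^(−0.0286·10/12) = 48.1282
Current forward F = (S − I)·e^(rT) = (739.71 − 48.1282)·e^(0.0286·12/12) = 691.5818 × 1.029013 = 711.6467
Value (long) = (F − K)·e^(−rT) = (711.6467 − 625.21) × 0.971805 = 83.9996
Value = C$84.00

C$84.00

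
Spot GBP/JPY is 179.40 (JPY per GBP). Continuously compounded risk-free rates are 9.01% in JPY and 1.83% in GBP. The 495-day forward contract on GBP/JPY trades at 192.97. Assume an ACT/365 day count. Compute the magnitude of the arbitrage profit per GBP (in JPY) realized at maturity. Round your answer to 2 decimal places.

Fair forward: F* = S·e^(carry·T), with carry = (r_JPY − r_GBP) = 0.0901 − 0.0183 = 0.0718
F* = 179.40 · e^(0.0718 × 495/365) = 179.40 · e^0.097373 = 179.40 × 1.102271 = 197.7474
Market 192.97 < fair 197.7474: forward underpriced → reverse cash-and-carry (short spot, go long the forward).
At maturity, profit = |F_mkt − F*| = |192.97 − 197.7474| = 4.78 per GBP (in JPY)

4.78 per GBP (in JPY)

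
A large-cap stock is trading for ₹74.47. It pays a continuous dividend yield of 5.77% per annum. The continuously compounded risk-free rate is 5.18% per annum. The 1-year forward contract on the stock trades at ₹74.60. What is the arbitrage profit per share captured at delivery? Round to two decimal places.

Fair forward: F* = S·e^(carry·T), with carry = (r − q) = 0.0518 − 0.0577 = -0.0059
F* = 74.47 · e^(-0.0059 × 1) = 74.47 · e^-0.005900 = 74.47 × 0.994117 = ₹74.0319
Market ₹74.60 > fair ₹74.0319: forward overpriced → cash-and-carry (buy spot, short the forward).
At maturity, profit = |F_mkt − F*| = |74.60 − 74.0319| = ₹0.57 per share

₹0.57 per share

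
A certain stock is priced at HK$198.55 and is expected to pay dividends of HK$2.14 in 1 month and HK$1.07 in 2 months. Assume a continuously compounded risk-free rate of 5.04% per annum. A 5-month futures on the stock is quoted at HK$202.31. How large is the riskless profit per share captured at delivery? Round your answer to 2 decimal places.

PV(dividends) I = 2.14·e^(−0.0504·1/12) + 1.07·e^(−0.0504·2/12) = 3.1921
Fair futures F* = (S − I)·e^(rT) = (198.55 − 3.1921)·e^0.021000 = 195.3579 × 1.021222 = 199.5038
Market HK$202.31 > fair 199.5038: forward overpriced → cash-and-carry (borrow at r, buy the stock and collect the dividends, short the forward).
Profit at T = |F_mkt − F*| = |202.31 − 199.5038| = HK$2.81 per share

HK$2.81 per share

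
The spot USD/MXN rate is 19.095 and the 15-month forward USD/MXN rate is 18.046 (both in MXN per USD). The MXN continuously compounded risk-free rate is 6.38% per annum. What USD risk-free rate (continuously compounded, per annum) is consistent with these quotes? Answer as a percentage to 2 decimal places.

10.90%

F = S·e^((r_MXN − r_USD)T) ⇒ r_USD = r_MXN − ln(F/S)/T
ln(18.046/19.095) = -0.056502; /(15/12) = -0.045202
r_USD = 0.0638 + 0.045202 = 0.109002
r_USD = 10.90%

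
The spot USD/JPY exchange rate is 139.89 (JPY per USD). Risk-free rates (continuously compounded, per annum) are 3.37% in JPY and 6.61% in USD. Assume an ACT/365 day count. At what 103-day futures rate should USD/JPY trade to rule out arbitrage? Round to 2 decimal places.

138.62

F = S·e^((r_JPY − r_USD)T) = 139.89 · e^((0.0337 − 0.0661) × 103/365)
= 139.89 · e^-0.009143 = 139.89 × 0.990899
F = 138.62 JPY per USD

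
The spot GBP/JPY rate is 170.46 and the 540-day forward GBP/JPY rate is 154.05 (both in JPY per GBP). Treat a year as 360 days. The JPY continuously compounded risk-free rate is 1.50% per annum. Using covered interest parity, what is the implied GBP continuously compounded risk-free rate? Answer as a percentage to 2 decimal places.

8.25%

F = S·e^((r_JPY − r_GBP)T) ⇒ r_GBP = r_JPY − ln(F/S)/T
ln(154.05/170.46) = -0.101223; /(540/360) = -0.067482
r_GBP = 0.0150 + 0.067482 = 0.082482
r_GBP = 8.25%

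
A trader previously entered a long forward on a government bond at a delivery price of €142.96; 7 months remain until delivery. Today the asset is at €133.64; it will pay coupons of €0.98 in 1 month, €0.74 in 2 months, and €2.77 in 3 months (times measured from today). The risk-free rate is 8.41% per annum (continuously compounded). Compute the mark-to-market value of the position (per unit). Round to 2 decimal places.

PV(remaining coupons) I = 0.98·e^(−0.0841·1/12) + 0.74·e^(−0.0841·2/12) + 2.77·e^(−0.0841·3/12) = 4.4152
Current forward F = (S − I)·e^(rT) = (133.64 − 4.4152)·e^(0.0841·7/12) = 129.2248 × 1.050282 = 135.7225
Value (long) = (F − K)·e^(−rT) = (135.7225 − 142.96) × 0.952126 = -6.8910
Value = -€6.89

-€6.89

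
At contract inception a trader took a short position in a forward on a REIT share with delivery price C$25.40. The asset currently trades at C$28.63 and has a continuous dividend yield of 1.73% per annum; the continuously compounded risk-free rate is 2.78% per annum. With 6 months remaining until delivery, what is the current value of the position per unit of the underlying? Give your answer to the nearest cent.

Current fair forward for the remaining 6 months: F = S·e^((r − q)·T), (r − q) = 0.0278 − 0.0173 = 0.0105
F = 28.63 · e^(0.0105 × 6/12) = 28.63 × 1.005264 = 28.7807
Value of long forward = (F − K)·e^(−rT) = (28.7807 − 25.40) · e^(−0.0278·6/12)
= 3.3807 × 0.986196 = 3.33
Short position value = −(long value) = -C$3.33

-C$3.33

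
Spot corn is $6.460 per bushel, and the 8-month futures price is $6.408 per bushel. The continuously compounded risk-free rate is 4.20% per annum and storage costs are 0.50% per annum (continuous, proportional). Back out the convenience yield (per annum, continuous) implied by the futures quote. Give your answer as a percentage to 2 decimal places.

F = S·e^((r+u−y)T) ⇒ (r+u−y) = ln(F/S)/T
ln(6.408/6.460) = -0.008082; /T ⇒ -0.012123
y = r + u − ln(F/S)/T = 0.0420 + 0.0050 + 0.012123 = 0.059123
y = 5.91%

5.91%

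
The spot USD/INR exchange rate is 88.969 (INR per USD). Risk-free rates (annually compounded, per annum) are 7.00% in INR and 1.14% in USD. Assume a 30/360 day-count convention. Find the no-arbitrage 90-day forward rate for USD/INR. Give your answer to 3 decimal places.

90.231

By covered interest parity, F = S · (1+r_INR)^T / (1+r_USD)^T
= 88.969 × 1.017059 / 1.002838 = 88.969 × 1.014181
F = 90.231 INR per USD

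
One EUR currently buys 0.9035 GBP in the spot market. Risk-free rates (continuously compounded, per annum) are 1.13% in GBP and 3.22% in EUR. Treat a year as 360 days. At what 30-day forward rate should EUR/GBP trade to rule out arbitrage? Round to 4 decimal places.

F = S·e^((r_GBP − r_EUR)T) = 0.9035 · e^((0.0113 − 0.0322) × 30/360)
= 0.9035 · e^-0.001742 = 0.9035 × 0.998260
F = 0.9019 GBP per EUR

0.9019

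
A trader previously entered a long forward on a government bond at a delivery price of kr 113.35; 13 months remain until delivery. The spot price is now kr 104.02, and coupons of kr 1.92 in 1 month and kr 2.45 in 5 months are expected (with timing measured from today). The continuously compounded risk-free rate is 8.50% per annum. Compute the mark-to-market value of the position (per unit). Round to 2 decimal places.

-kr 3.63

PV(remaining coupons) I = 1.92·e^(−0.0850·1/12) + 2.45·e^(−0.0850·5/12) = 4.2712
Current forward F = (S − I)·e^(rT) = (104.02 − 4.2712)·e^(0.0850·13/12) = 99.7488 × 1.096456 = 109.3702
Value (long) = (F − K)·e^(−rT) = (109.3702 − 113.35) × 0.912029 = -3.6297
Value = -kr 3.63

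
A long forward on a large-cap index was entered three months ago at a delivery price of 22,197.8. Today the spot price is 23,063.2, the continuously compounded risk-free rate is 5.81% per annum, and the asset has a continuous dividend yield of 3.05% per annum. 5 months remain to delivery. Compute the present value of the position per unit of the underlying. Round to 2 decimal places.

Current fair forward for the remaining 5 months: F = S·e^((r − q)·T), (r − q) = 0.0581 − 0.0305 = 0.0276
F = 23063.2 · e^(0.0276 × 5/12) = 23063.2 × 1.01156638 = 23329.9577
Value of long forward = (F − K)·e^(−rT) = (23329.9577 − 22197.8) · e^(−0.0581·5/12)
= 1132.1577 × 0.97608234 = 1105.08

1105.08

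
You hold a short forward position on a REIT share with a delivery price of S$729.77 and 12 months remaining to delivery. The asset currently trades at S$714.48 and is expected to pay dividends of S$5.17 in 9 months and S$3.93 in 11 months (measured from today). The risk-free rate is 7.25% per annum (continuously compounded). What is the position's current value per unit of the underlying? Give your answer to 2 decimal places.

-S$27.17

PV(remaining dividends) I = 5.17·e^(−0.0725·9/12) + 3.93·e^(−0.0725·11/12) = 8.5737
Current forward F = (S − I)·e^(rT) = (714.48 − 8.5737)·e^(0.0725·12/12) = 705.9063 × 1.075193 = 758.9855
Value (long) = (F − K)·e^(−rT) = (758.9855 − 729.77) × 0.930066 = 27.1723
Short position value = −(long value) = -S$27.17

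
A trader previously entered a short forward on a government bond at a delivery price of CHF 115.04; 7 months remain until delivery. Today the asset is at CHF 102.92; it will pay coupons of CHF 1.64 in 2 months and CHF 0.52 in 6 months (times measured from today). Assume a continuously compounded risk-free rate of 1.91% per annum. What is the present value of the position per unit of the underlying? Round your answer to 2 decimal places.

PV(remaining coupons) I = 1.64·e^(−0.0191·2/12) + 0.52·e^(−0.0191·6/12) = 2.1498
Current forward F = (S − I)·e^(rT) = (102.92 − 2.1498)·e^(0.0191·7/12) = 100.7702 × 1.011204 = 101.8992
Value (long) = (F − K)·e^(−rT) = (101.8992 − 115.04) × 0.988920 = -12.9952
Short position value = −(long value) = CHF 13.00

CHF 13.00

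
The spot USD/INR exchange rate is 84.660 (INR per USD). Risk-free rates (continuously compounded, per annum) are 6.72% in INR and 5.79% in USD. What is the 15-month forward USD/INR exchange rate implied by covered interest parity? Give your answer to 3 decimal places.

F = S·e^((r_INR − r_USD)T) = 84.660 · e^((0.0672 − 0.0579) × 15/12)
= 84.660 · e^0.011625 = 84.660 × 1.011693
F = 85.650 INR per USD

85.650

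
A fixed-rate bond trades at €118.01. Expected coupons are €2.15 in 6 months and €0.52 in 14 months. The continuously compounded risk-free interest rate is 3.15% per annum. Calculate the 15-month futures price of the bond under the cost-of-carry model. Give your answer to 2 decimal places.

€120.03

PV(coupons) I = 2.15·e^(−0.0315·6/12) + 0.52·e^(−0.0315·14/12)
I = 2.1164 + 0.5012 = 2.6176
F = (S − I)·e^(rT) = (118.01 − 2.6176) · e^(0.0315·15/12)
= 115.3924 · e^0.039375 = 115.3924 × 1.040160 = €120.03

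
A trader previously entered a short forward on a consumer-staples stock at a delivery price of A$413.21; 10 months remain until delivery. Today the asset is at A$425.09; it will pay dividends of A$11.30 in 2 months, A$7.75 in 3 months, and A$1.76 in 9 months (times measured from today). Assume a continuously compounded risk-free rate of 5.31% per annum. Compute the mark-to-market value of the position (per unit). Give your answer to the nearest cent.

-A$9.23

PV(remaining dividends) I = 11.30·e^(−0.0531·2/12) + 7.75·e^(−0.0531·3/12) + 1.76·e^(−0.0531·9/12) = 20.5395
Current forward F = (S − I)·e^(rT) = (425.09 − 20.5395)·e^(0.0531·10/12) = 404.5505 × 1.045244 = 422.8540
Value (long) = (F − K)·e^(−rT) = (422.8540 − 413.21) × 0.956715 = 9.2266
Short position value = −(long value) = -A$9.23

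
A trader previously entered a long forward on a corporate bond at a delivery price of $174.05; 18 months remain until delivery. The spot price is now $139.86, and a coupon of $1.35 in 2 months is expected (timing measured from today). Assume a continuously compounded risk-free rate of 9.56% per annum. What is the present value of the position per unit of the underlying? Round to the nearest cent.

PV(remaining coupons) I = 1.35·e^(−0.0956·2/12) = 1.3287
Current forward F = (S − I)·e^(rT) = (139.86 − 1.3287)·e^(0.0956·18/12) = 138.5313 × 1.154191 = 159.8916
Value (long) = (F − K)·e^(−rT) = (159.8916 − 174.05) × 0.866407 = -12.2669
Value = -$12.27

-$12.27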